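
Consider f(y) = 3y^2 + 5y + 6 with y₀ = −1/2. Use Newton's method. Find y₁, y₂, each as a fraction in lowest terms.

f'(y) = 6y + 5.
f(−1/2) = 17/4, f'(−1/2) = 2, so y₁ = (−1/2) − (17/4)/2 = −21/8.
f(−21/8) = 867/64, f'(−21/8) = −43/4, so y₂ = (−21/8) − (867/64)/(−43/4) = −939/688.

y₁ = −21/8, y₂ = −939/688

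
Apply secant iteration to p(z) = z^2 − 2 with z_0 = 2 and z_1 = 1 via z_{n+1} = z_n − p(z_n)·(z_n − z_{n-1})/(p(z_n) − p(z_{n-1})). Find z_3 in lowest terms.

10/7

p(2) = 2, p(1) = −1. z_2 = 1 − (−1)·(1 − 2)/((−1) − 2) = 4/3.
p(1) = −1, p(4/3) = −2/9. z_3 = (4/3) − (−2/9)·((4/3) − 1)/((−2/9) − (−1)) = 10/7.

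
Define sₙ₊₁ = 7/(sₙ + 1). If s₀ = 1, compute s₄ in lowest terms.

s₁ = 7/(1 + 1) = 7/2.
s₂ = 7/(7/2 + 1) = 14/9.
s₃ = 7/(14/9 + 1) = 63/23.
s₄ = 7/(63/23 + 1) = 161/86.

161/86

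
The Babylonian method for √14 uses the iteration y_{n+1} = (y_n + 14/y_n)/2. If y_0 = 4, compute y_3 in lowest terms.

y_1 = (4 + 14/4)/2 = 15/4.
y_2 = (15/4 + 14/(15/4))/2 = 449/120.
y_3 = (449/120 + 14/(449/120))/2 = 403201/107760.

403201/107760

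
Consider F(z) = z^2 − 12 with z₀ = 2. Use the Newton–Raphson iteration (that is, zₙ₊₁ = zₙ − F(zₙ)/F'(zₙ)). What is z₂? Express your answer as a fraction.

F'(z) = 2z.
F(2) = −8, F'(2) = 4, so z₁ = 2 − (−8)/4 = 4.
F(4) = 4, F'(4) = 8, so z₂ = 4 − 4/8 = 7/2.

7/2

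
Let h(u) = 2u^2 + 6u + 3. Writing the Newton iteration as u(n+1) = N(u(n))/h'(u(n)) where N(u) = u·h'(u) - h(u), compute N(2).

5

h'(u) = 4u + 6.
N(u) = u·h'(u) - h(u) = u·(4u + 6) - (2u^2 + 6u + 3) = 2u^2 - 3.
N(2) = 5.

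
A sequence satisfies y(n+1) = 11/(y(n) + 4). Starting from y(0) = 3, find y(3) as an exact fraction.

429/233

y(1) = 11/(3 + 4) = 11/7.
y(2) = 11/(11/7 + 4) = 77/39.
y(3) = 11/(77/39 + 4) = 429/233.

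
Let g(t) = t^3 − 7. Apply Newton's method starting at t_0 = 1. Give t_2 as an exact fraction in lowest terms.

g'(t) = 3t^2.
g(1) = −6, g'(1) = 3, so t_1 = 1 − (−6)/3 = 3.
g(3) = 20, g'(3) = 27, so t_2 = 3 − 20/27 = 61/27.

61/27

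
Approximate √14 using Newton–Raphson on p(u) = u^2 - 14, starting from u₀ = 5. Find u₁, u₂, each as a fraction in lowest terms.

u₁ = 39/10, u₂ = 2921/780

p'(u) = 2u.
p(5) = 11, p'(5) = 10, so u₁ = 5 - 11/10 = 39/10.
p(39/10) = 121/100, p'(39/10) = 39/5, so u₂ = (39/10) - (121/100)/(39/5) = 2921/780.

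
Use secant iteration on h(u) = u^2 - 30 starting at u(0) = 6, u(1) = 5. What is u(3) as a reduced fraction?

126/23

h(6) = 6, h(5) = -5. u(2) = 5 - (-5)·(5 - 6)/((-5) - 6) = 60/11.
h(5) = -5, h(60/11) = -30/121. u(3) = (60/11) - (-30/121)·((60/11) - 5)/((-30/121) - (-5)) = 126/23.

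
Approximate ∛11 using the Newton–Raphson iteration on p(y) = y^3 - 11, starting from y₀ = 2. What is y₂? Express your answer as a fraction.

p'(y) = 3y^2.
p(2) = -3, p'(2) = 12, so y₁ = 2 - (-3)/12 = 9/4.
p(9/4) = 25/64, p'(9/4) = 243/16, so y₂ = (9/4) - (25/64)/(243/16) = 1081/486.

1081/486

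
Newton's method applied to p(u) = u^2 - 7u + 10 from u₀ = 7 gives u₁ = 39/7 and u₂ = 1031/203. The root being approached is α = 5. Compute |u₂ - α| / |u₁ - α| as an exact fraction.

4/29

u₁ - α = 39/7 - 5 = 4/7, so |u₁ - α| = 4/7.
u₂ - α = 1031/203 - 5 = 16/203, so |u₂ - α| = 16/203.
Ratio = (16/203) / (4/7) = 4/29.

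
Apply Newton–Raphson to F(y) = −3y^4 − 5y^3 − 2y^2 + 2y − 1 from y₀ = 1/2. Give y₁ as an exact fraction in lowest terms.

1/4

F'(y) = −12y^3 − 15y^2 − 4y + 2.
F(1/2) = −21/16, F'(1/2) = −21/4, so y₁ = (1/2) − (−21/16)/(−21/4) = 1/4.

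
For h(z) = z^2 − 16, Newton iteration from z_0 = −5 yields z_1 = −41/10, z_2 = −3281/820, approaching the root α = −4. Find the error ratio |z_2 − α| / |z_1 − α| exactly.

1/82

z_1 − α = −41/10 − (−4) = −41/10 + 4 = −1/10, so |z_1 − α| = 1/10.
z_2 − α = −3281/820 − (−4) = −3281/820 + 4 = −1/820, so |z_2 − α| = 1/820.
Ratio = (1/820) / (1/10) = 1/82.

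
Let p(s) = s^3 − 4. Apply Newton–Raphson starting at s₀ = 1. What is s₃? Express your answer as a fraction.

p'(s) = 3s^2.
p(1) = −3, p'(1) = 3, so s₁ = 1 − (−3)/3 = 2.
p(2) = 4, p'(2) = 12, so s₂ = 2 − 4/12 = 5/3.
p(5/3) = 17/27, p'(5/3) = 25/3, so s₃ = (5/3) − (17/27)/(25/3) = 358/225.

358/225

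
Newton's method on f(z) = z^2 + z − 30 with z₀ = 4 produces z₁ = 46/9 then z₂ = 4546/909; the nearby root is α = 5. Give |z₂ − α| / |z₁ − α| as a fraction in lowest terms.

z₁ − α = 46/9 − 5 = 1/9, so |z₁ − α| = 1/9.
z₂ − α = 4546/909 − 5 = 1/909, so |z₂ − α| = 1/909.
Ratio = (1/909) / (1/9) = 1/101.

1/101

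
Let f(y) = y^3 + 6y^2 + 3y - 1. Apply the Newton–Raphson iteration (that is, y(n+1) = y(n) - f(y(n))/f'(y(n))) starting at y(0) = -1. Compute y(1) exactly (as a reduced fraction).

-5/6

f'(y) = 3y^2 + 12y + 3.
f(-1) = 1, f'(-1) = -6, so y(1) = (-1) - 1/(-6) = -5/6.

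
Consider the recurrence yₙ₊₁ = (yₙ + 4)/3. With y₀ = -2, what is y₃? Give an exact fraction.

y₁ = ((-2) + 4)/3 = 2/3.
y₂ = ((2/3) + 4)/3 = 14/9.
y₃ = ((14/9) + 4)/3 = 50/27.

50/27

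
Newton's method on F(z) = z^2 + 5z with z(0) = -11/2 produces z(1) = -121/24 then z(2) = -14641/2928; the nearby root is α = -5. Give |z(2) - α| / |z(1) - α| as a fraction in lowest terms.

z(1) - α = -121/24 - (-5) = -121/24 + 5 = -1/24, so |z(1) - α| = 1/24.
z(2) - α = -14641/2928 - (-5) = -14641/2928 + 5 = -1/2928, so |z(2) - α| = 1/2928.
Ratio = (1/2928) / (1/24) = 1/122.

1/122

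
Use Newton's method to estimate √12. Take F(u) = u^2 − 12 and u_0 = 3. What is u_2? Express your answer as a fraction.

97/28

F'(u) = 2u.
F(3) = −3, F'(3) = 6, so u_1 = 3 − (−3)/6 = 7/2.
F(7/2) = 1/4, F'(7/2) = 7, so u_2 = (7/2) − (1/4)/7 = 97/28.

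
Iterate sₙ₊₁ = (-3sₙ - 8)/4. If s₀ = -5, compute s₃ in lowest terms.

s₁ = (-3·(-5) - 8)/4 = 7/4.
s₂ = (-3·(7/4) - 8)/4 = -53/16.
s₃ = (-3·(-53/16) - 8)/4 = 31/64.

31/64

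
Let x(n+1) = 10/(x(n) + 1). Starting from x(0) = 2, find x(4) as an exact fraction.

x(1) = 10/(2 + 1) = 10/3.
x(2) = 10/(10/3 + 1) = 30/13.
x(3) = 10/(30/13 + 1) = 130/43.
x(4) = 10/(130/43 + 1) = 430/173.

430/173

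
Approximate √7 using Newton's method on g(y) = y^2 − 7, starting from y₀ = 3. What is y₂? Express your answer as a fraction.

g'(y) = 2y.
g(3) = 2, g'(3) = 6, so y₁ = 3 − 2/6 = 8/3.
g(8/3) = 1/9, g'(8/3) = 16/3, so y₂ = (8/3) − (1/9)/(16/3) = 127/48.

127/48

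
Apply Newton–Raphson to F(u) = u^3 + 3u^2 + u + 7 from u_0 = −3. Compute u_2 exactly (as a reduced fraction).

F'(u) = 3u^2 + 6u + 1.
F(−3) = 4, F'(−3) = 10, so u_1 = (−3) − 4/10 = −17/5.
F(−17/5) = −128/125, F'(−17/5) = 382/25, so u_2 = (−17/5) − (−128/125)/(382/25) = −3183/955.

−3183/955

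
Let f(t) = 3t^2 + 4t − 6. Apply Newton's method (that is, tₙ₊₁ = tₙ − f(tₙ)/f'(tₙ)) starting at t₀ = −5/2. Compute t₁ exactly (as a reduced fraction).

f'(t) = 6t + 4.
f(−5/2) = 11/4, f'(−5/2) = −11, so t₁ = (−5/2) − (11/4)/(−11) = −9/4.

−9/4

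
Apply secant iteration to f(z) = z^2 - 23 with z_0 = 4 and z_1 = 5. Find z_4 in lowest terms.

f(4) = -7, f(5) = 2. z_2 = 5 - 2·(5 - 4)/(2 - (-7)) = 43/9.
f(5) = 2, f(43/9) = -14/81. z_3 = (43/9) - (-14/81)·((43/9) - 5)/((-14/81) - 2) = 211/44.
f(43/9) = -14/81, f(211/44) = -7/1936. z_4 = (211/44) - (-7/1936)·((211/44) - (43/9))/((-7/1936) - (-14/81)) = 18181/3791.

18181/3791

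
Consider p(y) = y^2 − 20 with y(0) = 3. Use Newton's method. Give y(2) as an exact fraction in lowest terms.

1561/348

p'(y) = 2y.
p(3) = −11, p'(3) = 6, so y(1) = 3 − (−11)/6 = 29/6.
p(29/6) = 121/36, p'(29/6) = 29/3, so y(2) = (29/6) − (121/36)/(29/3) = 1561/348.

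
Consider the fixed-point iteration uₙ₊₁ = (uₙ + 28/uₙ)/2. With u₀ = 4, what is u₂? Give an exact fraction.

u₁ = (4 + 28/4)/2 = 11/2.
u₂ = (11/2 + 28/(11/2))/2 = 233/44.

233/44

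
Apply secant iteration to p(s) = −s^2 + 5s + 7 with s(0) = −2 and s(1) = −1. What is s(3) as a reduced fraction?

p(−2) = −7, p(−1) = 1. s(2) = (−1) − 1·((−1) − (−2))/(1 − (−7)) = −9/8.
p(−1) = 1, p(−9/8) = 7/64. s(3) = (−9/8) − (7/64)·((−9/8) − (−1))/((7/64) − 1) = −65/57.

−65/57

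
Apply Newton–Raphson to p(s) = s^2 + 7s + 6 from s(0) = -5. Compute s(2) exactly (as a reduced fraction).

-307/51

p'(s) = 2s + 7.
p(-5) = -4, p'(-5) = -3, so s(1) = (-5) - (-4)/(-3) = -19/3.
p(-19/3) = 16/9, p'(-19/3) = -17/3, so s(2) = (-19/3) - (16/9)/(-17/3) = -307/51.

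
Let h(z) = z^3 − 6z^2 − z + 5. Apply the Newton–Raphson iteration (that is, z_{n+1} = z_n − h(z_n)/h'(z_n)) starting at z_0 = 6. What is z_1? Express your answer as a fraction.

h'(z) = 3z^2 − 12z − 1.
h(6) = −1, h'(6) = 35, so z_1 = 6 − (−1)/35 = 211/35.

211/35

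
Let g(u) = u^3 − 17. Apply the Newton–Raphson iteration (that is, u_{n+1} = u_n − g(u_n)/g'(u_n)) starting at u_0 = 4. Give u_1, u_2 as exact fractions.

u_1 = 145/48, u_2 = 3988657/1513800

g'(u) = 3u^2.
g(4) = 47, g'(4) = 48, so u_1 = 4 − 47/48 = 145/48.
g(145/48) = 1168561/110592, g'(145/48) = 21025/768, so u_2 = (145/48) − (1168561/110592)/(21025/768) = 3988657/1513800.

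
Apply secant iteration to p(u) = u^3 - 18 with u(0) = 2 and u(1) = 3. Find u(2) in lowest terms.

48/19

p(2) = -10, p(3) = 9. u(2) = 3 - 9·(3 - 2)/(9 - (-10)) = 48/19.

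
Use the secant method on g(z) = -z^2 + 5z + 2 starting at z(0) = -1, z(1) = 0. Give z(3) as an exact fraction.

-3/8

g(-1) = -4, g(0) = 2. z(2) = 0 - 2·(0 - (-1))/(2 - (-4)) = -1/3.
g(0) = 2, g(-1/3) = 2/9. z(3) = (-1/3) - (2/9)·((-1/3) - 0)/((2/9) - 2) = -3/8.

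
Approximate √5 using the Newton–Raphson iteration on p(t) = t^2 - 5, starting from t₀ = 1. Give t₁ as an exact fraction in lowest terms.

3

p'(t) = 2t.
p(1) = -4, p'(1) = 2, so t₁ = 1 - (-4)/2 = 3.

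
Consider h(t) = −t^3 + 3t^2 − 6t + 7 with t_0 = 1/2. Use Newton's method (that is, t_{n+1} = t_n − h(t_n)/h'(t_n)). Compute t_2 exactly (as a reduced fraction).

h'(t) = −3t^2 + 6t − 6.
h(1/2) = 37/8, h'(1/2) = −15/4, so t_1 = (1/2) − (37/8)/(−15/4) = 26/15.
h(26/15) = 1369/3375, h'(26/15) = −346/75, so t_2 = (26/15) − (1369/3375)/(−346/75) = 28357/15570.

28357/15570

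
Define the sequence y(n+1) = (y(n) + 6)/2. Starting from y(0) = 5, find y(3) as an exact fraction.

47/8

y(1) = (5 + 6)/2 = 11/2.
y(2) = ((11/2) + 6)/2 = 23/4.
y(3) = ((23/4) + 6)/2 = 47/8.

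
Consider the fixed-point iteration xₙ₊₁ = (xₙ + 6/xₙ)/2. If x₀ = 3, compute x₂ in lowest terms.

49/20

x₁ = (3 + 6/3)/2 = 5/2.
x₂ = (5/2 + 6/(5/2))/2 = 49/20.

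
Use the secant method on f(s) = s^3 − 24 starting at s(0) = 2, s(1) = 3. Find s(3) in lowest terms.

8882/3081

f(2) = −16, f(3) = 3. s(2) = 3 − 3·(3 − 2)/(3 − (−16)) = 54/19.
f(3) = 3, f(54/19) = −7152/6859. s(3) = (54/19) − (−7152/6859)·((54/19) − 3)/((−7152/6859) − 3) = 8882/3081.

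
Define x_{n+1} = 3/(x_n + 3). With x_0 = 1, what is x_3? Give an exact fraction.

x_1 = 3/(1 + 3) = 3/4.
x_2 = 3/(3/4 + 3) = 4/5.
x_3 = 3/(4/5 + 3) = 15/19.

15/19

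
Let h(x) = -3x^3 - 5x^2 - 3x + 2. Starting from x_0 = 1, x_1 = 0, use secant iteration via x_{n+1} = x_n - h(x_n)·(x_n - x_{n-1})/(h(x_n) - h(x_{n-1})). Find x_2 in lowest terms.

h(1) = -9, h(0) = 2. x_2 = 0 - 2·(0 - 1)/(2 - (-9)) = 2/11.

2/11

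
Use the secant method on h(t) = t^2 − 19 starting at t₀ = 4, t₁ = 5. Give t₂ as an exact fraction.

h(4) = −3, h(5) = 6. t₂ = 5 − 6·(5 − 4)/(6 − (−3)) = 13/3.

13/3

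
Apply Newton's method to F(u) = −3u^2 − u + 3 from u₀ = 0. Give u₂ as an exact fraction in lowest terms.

30/19

F'(u) = −6u − 1.
F(0) = 3, F'(0) = −1, so u₁ = 0 − 3/(−1) = 3.
F(3) = −27, F'(3) = −19, so u₂ = 3 − (−27)/(−19) = 30/19.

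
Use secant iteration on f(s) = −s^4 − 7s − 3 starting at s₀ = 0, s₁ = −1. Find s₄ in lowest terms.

f(0) = −3, f(−1) = 3. s₂ = (−1) − 3·((−1) − 0)/(3 − (−3)) = −1/2.
f(−1) = 3, f(−1/2) = 7/16. s₃ = (−1/2) − (7/16)·((−1/2) − (−1))/((7/16) − 3) = −17/41.
f(−1/2) = 7/16, f(−17/41) = −359205/2825761. s₄ = (−17/41) − (−359205/2825761)·((−17/41) − (−1/2))/((−359205/2825761) − (7/16)) = −1582177/3646801.

−1582177/3646801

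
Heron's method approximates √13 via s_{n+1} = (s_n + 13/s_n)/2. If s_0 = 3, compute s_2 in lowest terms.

119/33

s_1 = (3 + 13/3)/2 = 11/3.
s_2 = (11/3 + 13/(11/3))/2 = 119/33.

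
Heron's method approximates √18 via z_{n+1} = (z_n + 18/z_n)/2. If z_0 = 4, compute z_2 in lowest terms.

577/136

z_1 = (4 + 18/4)/2 = 17/4.
z_2 = (17/4 + 18/(17/4))/2 = 577/136.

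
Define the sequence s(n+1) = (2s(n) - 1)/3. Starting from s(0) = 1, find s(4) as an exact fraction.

-49/81

s(1) = (2·1 - 1)/3 = 1/3.
s(2) = (2·(1/3) - 1)/3 = -1/9.
s(3) = (2·(-1/9) - 1)/3 = -11/27.
s(4) = (2·(-11/27) - 1)/3 = -49/81.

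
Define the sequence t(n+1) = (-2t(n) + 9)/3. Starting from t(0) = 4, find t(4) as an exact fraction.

181/81

t(1) = (-2·4 + 9)/3 = 1/3.
t(2) = (-2·(1/3) + 9)/3 = 25/9.
t(3) = (-2·(25/9) + 9)/3 = 31/27.
t(4) = (-2·(31/27) + 9)/3 = 181/81.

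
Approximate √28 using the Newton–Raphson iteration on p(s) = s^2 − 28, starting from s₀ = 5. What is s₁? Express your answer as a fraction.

p'(s) = 2s.
p(5) = −3, p'(5) = 10, so s₁ = 5 − (−3)/10 = 53/10.

53/10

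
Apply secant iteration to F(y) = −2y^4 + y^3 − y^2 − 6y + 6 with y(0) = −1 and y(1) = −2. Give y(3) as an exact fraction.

−137505/100687

F(−1) = 8, F(−2) = −26. y(2) = (−2) − (−26)·((−2) − (−1))/((−26) − 8) = −21/17.
F(−2) = −26, F(−21/17) = 446316/83521. y(3) = (−21/17) − (446316/83521)·((−21/17) − (−2))/((446316/83521) − (−26)) = −137505/100687.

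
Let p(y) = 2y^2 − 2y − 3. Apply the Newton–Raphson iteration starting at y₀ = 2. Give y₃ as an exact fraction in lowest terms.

p'(y) = 4y − 2.
p(2) = 1, p'(2) = 6, so y₁ = 2 − 1/6 = 11/6.
p(11/6) = 1/18, p'(11/6) = 16/3, so y₂ = (11/6) − (1/18)/(16/3) = 175/96.
p(175/96) = 1/4608, p'(175/96) = 127/24, so y₃ = (175/96) − (1/4608)/(127/24) = 44449/24384.

44449/24384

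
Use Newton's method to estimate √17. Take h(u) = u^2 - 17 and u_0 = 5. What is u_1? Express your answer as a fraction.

21/5

h'(u) = 2u.
h(5) = 8, h'(5) = 10, so u_1 = 5 - 8/10 = 21/5.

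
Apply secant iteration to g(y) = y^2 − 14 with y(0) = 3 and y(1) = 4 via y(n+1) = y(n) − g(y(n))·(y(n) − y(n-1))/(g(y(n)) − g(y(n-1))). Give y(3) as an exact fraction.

g(3) = −5, g(4) = 2. y(2) = 4 − 2·(4 − 3)/(2 − (−5)) = 26/7.
g(4) = 2, g(26/7) = −10/49. y(3) = (26/7) − (−10/49)·((26/7) − 4)/((−10/49) − 2) = 101/27.

101/27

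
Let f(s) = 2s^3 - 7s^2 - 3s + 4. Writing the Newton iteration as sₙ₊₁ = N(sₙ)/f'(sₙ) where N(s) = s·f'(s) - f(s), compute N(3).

41

f'(s) = 6s^2 - 14s - 3.
N(s) = s·f'(s) - f(s) = s·(6s^2 - 14s - 3) - (2s^3 - 7s^2 - 3s + 4) = 4s^3 - 7s^2 - 4.
N(3) = 41.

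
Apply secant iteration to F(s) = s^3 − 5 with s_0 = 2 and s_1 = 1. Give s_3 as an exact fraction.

443/247

F(2) = 3, F(1) = −4. s_2 = 1 − (−4)·(1 − 2)/((−4) − 3) = 11/7.
F(1) = −4, F(11/7) = −384/343. s_3 = (11/7) − (−384/343)·((11/7) − 1)/((−384/343) − (−4)) = 443/247.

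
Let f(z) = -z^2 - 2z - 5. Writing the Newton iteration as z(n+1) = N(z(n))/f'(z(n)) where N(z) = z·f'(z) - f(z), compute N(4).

f'(z) = -2z - 2.
N(z) = z·f'(z) - f(z) = z·(-2z - 2) - (-z^2 - 2z - 5) = -z^2 + 5.
N(4) = -11.

-11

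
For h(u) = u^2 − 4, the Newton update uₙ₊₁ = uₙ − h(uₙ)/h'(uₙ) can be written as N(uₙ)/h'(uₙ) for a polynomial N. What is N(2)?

h'(u) = 2u.
N(u) = u·h'(u) − h(u) = u·(2u) − (u^2 − 4) = u^2 + 4.
N(2) = 8.

8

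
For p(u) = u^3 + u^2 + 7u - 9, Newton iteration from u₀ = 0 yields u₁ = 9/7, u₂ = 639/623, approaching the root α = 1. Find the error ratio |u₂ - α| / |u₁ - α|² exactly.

u₁ - α = 9/7 - 1 = 2/7, so |u₁ - α| = 2/7.
u₂ - α = 639/623 - 1 = 16/623, so |u₂ - α| = 16/623.
|u₁ - α|² = 4/49.
Ratio = (16/623) / (4/49) = 28/89.

28/89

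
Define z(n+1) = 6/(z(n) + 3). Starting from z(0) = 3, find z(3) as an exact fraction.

z(1) = 6/(3 + 3) = 1.
z(2) = 6/(1 + 3) = 3/2.
z(3) = 6/(3/2 + 3) = 4/3.

4/3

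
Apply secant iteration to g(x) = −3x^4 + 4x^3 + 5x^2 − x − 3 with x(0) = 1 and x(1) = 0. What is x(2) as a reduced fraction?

g(1) = 2, g(0) = −3. x(2) = 0 − (−3)·(0 − 1)/((−3) − 2) = 3/5.

3/5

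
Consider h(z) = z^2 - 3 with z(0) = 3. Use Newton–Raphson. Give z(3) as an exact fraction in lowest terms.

97/56

h'(z) = 2z.
h(3) = 6, h'(3) = 6, so z(1) = 3 - 6/6 = 2.
h(2) = 1, h'(2) = 4, so z(2) = 2 - 1/4 = 7/4.
h(7/4) = 1/16, h'(7/4) = 7/2, so z(3) = (7/4) - (1/16)/(7/2) = 97/56.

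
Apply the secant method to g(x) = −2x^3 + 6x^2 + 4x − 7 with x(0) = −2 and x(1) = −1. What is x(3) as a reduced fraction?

g(−2) = 25, g(−1) = −3. x(2) = (−1) − (−3)·((−1) − (−2))/((−3) − 25) = −31/28.
g(−1) = −3, g(−31/28) = −14925/10976. x(3) = (−31/28) − (−14925/10976)·((−31/28) − (−1))/((−14925/10976) − (−3)) = −7177/6001.

−7177/6001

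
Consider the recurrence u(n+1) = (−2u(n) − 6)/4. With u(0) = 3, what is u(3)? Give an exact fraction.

−3/2

u(1) = (−2·3 − 6)/4 = −3.
u(2) = (−2·(−3) − 6)/4 = 0.
u(3) = (−2·0 − 6)/4 = −3/2.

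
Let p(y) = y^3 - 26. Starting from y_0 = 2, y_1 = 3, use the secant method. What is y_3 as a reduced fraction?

28370/9577

p(2) = -18, p(3) = 1. y_2 = 3 - 1·(3 - 2)/(1 - (-18)) = 56/19.
p(3) = 1, p(56/19) = -2718/6859. y_3 = (56/19) - (-2718/6859)·((56/19) - 3)/((-2718/6859) - 1) = 28370/9577.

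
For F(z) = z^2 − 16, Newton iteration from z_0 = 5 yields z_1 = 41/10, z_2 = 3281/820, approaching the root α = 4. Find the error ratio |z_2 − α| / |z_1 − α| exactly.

z_1 − α = 41/10 − 4 = 1/10, so |z_1 − α| = 1/10.
z_2 − α = 3281/820 − 4 = 1/820, so |z_2 − α| = 1/820.
Ratio = (1/820) / (1/10) = 1/82.

1/82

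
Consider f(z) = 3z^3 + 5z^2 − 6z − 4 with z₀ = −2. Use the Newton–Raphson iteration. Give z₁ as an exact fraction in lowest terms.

f'(z) = 9z^2 + 10z − 6.
f(−2) = 4, f'(−2) = 10, so z₁ = (−2) − 4/10 = −12/5.

−12/5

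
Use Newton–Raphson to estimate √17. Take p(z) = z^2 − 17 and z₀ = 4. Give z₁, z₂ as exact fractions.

p'(z) = 2z.
p(4) = −1, p'(4) = 8, so z₁ = 4 − (−1)/8 = 33/8.
p(33/8) = 1/64, p'(33/8) = 33/4, so z₂ = (33/8) − (1/64)/(33/4) = 2177/528.

z₁ = 33/8, z₂ = 2177/528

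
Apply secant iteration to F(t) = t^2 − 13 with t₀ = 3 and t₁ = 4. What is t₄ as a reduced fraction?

4799/1331

F(3) = −4, F(4) = 3. t₂ = 4 − 3·(4 − 3)/(3 − (−4)) = 25/7.
F(4) = 3, F(25/7) = −12/49. t₃ = (25/7) − (−12/49)·((25/7) − 4)/((−12/49) − 3) = 191/53.
F(25/7) = −12/49, F(191/53) = −36/2809. t₄ = (191/53) − (−36/2809)·((191/53) − (25/7))/((−36/2809) − (−12/49)) = 4799/1331.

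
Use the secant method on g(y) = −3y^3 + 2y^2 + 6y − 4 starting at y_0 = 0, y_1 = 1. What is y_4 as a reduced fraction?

g(0) = −4, g(1) = 1. y_2 = 1 − 1·(1 − 0)/(1 − (−4)) = 4/5.
g(1) = 1, g(4/5) = 68/125. y_3 = (4/5) − (68/125)·((4/5) − 1)/((68/125) − 1) = 32/57.
g(4/5) = 68/125, g(32/57) = −10948/20577. y_4 = (32/57) − (−10948/20577)·((32/57) − (4/5))/((−10948/20577) − (68/125)) = 13826/20351.

13826/20351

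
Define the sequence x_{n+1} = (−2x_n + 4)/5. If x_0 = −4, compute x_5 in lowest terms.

1932/3125

x_1 = (−2·(−4) + 4)/5 = 12/5.
x_2 = (−2·(12/5) + 4)/5 = −4/25.
x_3 = (−2·(−4/25) + 4)/5 = 108/125.
x_4 = (−2·(108/125) + 4)/5 = 284/625.
x_5 = (−2·(284/625) + 4)/5 = 1932/3125.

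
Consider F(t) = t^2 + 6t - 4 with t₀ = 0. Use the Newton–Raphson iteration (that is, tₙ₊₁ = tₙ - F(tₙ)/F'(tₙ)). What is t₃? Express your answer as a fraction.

2378/3927

F'(t) = 2t + 6.
F(0) = -4, F'(0) = 6, so t₁ = 0 - (-4)/6 = 2/3.
F(2/3) = 4/9, F'(2/3) = 22/3, so t₂ = (2/3) - (4/9)/(22/3) = 20/33.
F(20/33) = 4/1089, F'(20/33) = 238/33, so t₃ = (20/33) - (4/1089)/(238/33) = 2378/3927.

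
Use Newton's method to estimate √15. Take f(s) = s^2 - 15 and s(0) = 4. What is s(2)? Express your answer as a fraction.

1921/496

f'(s) = 2s.
f(4) = 1, f'(4) = 8, so s(1) = 4 - 1/8 = 31/8.
f(31/8) = 1/64, f'(31/8) = 31/4, so s(2) = (31/8) - (1/64)/(31/4) = 1921/496.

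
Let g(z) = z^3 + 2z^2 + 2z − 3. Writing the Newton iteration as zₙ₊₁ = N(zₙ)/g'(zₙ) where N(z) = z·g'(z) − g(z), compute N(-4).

−93

g'(z) = 3z^2 + 4z + 2.
N(z) = z·g'(z) − g(z) = z·(3z^2 + 4z + 2) − (z^3 + 2z^2 + 2z − 3) = 2z^3 + 2z^2 + 3.
N(-4) = −93.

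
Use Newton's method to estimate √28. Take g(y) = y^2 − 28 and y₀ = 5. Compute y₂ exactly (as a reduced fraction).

g'(y) = 2y.
g(5) = −3, g'(5) = 10, so y₁ = 5 − (−3)/10 = 53/10.
g(53/10) = 9/100, g'(53/10) = 53/5, so y₂ = (53/10) − (9/100)/(53/5) = 5609/1060.

5609/1060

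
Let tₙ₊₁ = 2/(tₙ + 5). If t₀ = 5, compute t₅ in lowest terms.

t₁ = 2/(5 + 5) = 1/5.
t₂ = 2/(1/5 + 5) = 5/13.
t₃ = 2/(5/13 + 5) = 13/35.
t₄ = 2/(13/35 + 5) = 35/94.
t₅ = 2/(35/94 + 5) = 188/505.

188/505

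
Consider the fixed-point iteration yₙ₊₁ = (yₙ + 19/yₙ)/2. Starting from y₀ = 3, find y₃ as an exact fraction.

268753/61656

y₁ = (3 + 19/3)/2 = 14/3.
y₂ = (14/3 + 19/(14/3))/2 = 367/84.
y₃ = (367/84 + 19/(367/84))/2 = 268753/61656.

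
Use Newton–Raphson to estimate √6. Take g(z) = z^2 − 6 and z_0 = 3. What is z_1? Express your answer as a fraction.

g'(z) = 2z.
g(3) = 3, g'(3) = 6, so z_1 = 3 − 3/6 = 5/2.

5/2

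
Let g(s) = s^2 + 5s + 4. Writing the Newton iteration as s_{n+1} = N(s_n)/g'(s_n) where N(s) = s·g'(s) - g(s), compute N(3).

5

g'(s) = 2s + 5.
N(s) = s·g'(s) - g(s) = s·(2s + 5) - (s^2 + 5s + 4) = s^2 - 4.
N(3) = 5.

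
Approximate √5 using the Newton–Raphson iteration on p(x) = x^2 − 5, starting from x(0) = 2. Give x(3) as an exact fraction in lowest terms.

p'(x) = 2x.
p(2) = −1, p'(2) = 4, so x(1) = 2 − (−1)/4 = 9/4.
p(9/4) = 1/16, p'(9/4) = 9/2, so x(2) = (9/4) − (1/16)/(9/2) = 161/72.
p(161/72) = 1/5184, p'(161/72) = 161/36, so x(3) = (161/72) − (1/5184)/(161/36) = 51841/23184.

51841/23184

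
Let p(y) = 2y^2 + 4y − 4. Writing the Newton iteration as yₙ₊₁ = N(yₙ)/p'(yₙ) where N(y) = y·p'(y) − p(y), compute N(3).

p'(y) = 4y + 4.
N(y) = y·p'(y) − p(y) = y·(4y + 4) − (2y^2 + 4y − 4) = 2y^2 + 4.
N(3) = 22.

22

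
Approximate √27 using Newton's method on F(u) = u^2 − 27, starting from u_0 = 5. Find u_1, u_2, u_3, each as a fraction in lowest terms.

u_1 = 26/5, u_2 = 1351/260, u_3 = 3650401/702520

F'(u) = 2u.
F(5) = −2, F'(5) = 10, so u_1 = 5 − (−2)/10 = 26/5.
F(26/5) = 1/25, F'(26/5) = 52/5, so u_2 = (26/5) − (1/25)/(52/5) = 1351/260.
F(1351/260) = 1/67600, F'(1351/260) = 1351/130, so u_3 = (1351/260) − (1/67600)/(1351/130) = 3650401/702520.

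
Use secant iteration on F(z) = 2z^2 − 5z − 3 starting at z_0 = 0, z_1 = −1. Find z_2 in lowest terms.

F(0) = −3, F(−1) = 4. z_2 = (−1) − 4·((−1) − 0)/(4 − (−3)) = −3/7.

−3/7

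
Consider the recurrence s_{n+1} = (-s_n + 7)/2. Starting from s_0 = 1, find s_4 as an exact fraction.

9/4

s_1 = (-1 + 7)/2 = 3.
s_2 = (-3 + 7)/2 = 2.
s_3 = (-2 + 7)/2 = 5/2.
s_4 = (-(5/2) + 7)/2 = 9/4.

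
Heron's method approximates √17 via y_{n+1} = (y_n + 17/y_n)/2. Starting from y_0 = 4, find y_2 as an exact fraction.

2177/528

y_1 = (4 + 17/4)/2 = 33/8.
y_2 = (33/8 + 17/(33/8))/2 = 2177/528.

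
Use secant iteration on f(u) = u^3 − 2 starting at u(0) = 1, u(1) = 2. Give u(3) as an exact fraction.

75/62

f(1) = −1, f(2) = 6. u(2) = 2 − 6·(2 − 1)/(6 − (−1)) = 8/7.
f(2) = 6, f(8/7) = −174/343. u(3) = (8/7) − (−174/343)·((8/7) − 2)/((−174/343) − 6) = 75/62.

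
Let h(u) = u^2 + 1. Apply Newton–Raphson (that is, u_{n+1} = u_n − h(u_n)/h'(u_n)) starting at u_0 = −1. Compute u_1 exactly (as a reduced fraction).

h'(u) = 2u.
h(−1) = 2, h'(−1) = −2, so u_1 = (−1) − 2/(−2) = 0.

0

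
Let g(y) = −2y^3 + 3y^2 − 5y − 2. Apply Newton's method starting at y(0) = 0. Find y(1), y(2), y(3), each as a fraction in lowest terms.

y(1) = −2/5, y(2) = −18/55, y(3) = −409538/1265495

g'(y) = −6y^2 + 6y − 5.
g(0) = −2, g'(0) = −5, so y(1) = 0 − (−2)/(−5) = −2/5.
g(−2/5) = 76/125, g'(−2/5) = −209/25, so y(2) = (−2/5) − (76/125)/(−209/25) = −18/55.
g(−18/55) = 4624/166375, g'(−18/55) = −23009/3025, so y(3) = (−18/55) − (4624/166375)/(−23009/3025) = −409538/1265495.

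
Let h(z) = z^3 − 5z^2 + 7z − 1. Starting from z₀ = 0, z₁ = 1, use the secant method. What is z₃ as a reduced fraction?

h(0) = −1, h(1) = 2. z₂ = 1 − 2·(1 − 0)/(2 − (−1)) = 1/3.
h(1) = 2, h(1/3) = 22/27. z₃ = (1/3) − (22/27)·((1/3) − 1)/((22/27) − 2) = −1/8.

−1/8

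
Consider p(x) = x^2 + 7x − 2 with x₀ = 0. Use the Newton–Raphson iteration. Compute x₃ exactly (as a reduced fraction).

p'(x) = 2x + 7.
p(0) = −2, p'(0) = 7, so x₁ = 0 − (−2)/7 = 2/7.
p(2/7) = 4/49, p'(2/7) = 53/7, so x₂ = (2/7) − (4/49)/(53/7) = 102/371.
p(102/371) = 16/137641, p'(102/371) = 2801/371, so x₃ = (102/371) − (16/137641)/(2801/371) = 285686/1039171.

285686/1039171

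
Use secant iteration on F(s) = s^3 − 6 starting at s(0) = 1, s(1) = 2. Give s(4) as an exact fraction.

F(1) = −5, F(2) = 2. s(2) = 2 − 2·(2 − 1)/(2 − (−5)) = 12/7.
F(2) = 2, F(12/7) = −330/343. s(3) = (12/7) − (−330/343)·((12/7) − 2)/((−330/343) − 2) = 459/254.
F(12/7) = −330/343, F(459/254) = −1619805/16387064. s(4) = (459/254) − (−1619805/16387064)·((459/254) − (12/7))/((−1619805/16387064) − (−330/343)) = 17817764/9802299.

17817764/9802299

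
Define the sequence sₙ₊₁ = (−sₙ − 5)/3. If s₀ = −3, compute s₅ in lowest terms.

s₁ = (−(−3) − 5)/3 = −2/3.
s₂ = (−(−2/3) − 5)/3 = −13/9.
s₃ = (−(−13/9) − 5)/3 = −32/27.
s₄ = (−(−32/27) − 5)/3 = −103/81.
s₅ = (−(−103/81) − 5)/3 = −302/243.

−302/243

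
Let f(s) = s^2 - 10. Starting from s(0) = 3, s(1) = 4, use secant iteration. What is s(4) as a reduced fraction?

3488/1103

f(3) = -1, f(4) = 6. s(2) = 4 - 6·(4 - 3)/(6 - (-1)) = 22/7.
f(4) = 6, f(22/7) = -6/49. s(3) = (22/7) - (-6/49)·((22/7) - 4)/((-6/49) - 6) = 79/25.
f(22/7) = -6/49, f(79/25) = -9/625. s(4) = (79/25) - (-9/625)·((79/25) - (22/7))/((-9/625) - (-6/49)) = 3488/1103.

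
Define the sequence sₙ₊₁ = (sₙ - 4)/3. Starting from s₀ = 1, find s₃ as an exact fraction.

-17/9

s₁ = (1 - 4)/3 = -1.
s₂ = ((-1) - 4)/3 = -5/3.
s₃ = ((-5/3) - 4)/3 = -17/9.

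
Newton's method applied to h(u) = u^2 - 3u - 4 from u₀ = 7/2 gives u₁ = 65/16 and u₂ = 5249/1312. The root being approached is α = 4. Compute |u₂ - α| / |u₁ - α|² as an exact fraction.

8/41

u₁ - α = 65/16 - 4 = 1/16, so |u₁ - α| = 1/16.
u₂ - α = 5249/1312 - 4 = 1/1312, so |u₂ - α| = 1/1312.
|u₁ - α|² = 1/256.
Ratio = (1/1312) / (1/256) = 8/41.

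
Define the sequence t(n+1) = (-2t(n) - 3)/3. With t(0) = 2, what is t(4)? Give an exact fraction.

-7/81

t(1) = (-2·2 - 3)/3 = -7/3.
t(2) = (-2·(-7/3) - 3)/3 = 5/9.
t(3) = (-2·(5/9) - 3)/3 = -37/27.
t(4) = (-2·(-37/27) - 3)/3 = -7/81.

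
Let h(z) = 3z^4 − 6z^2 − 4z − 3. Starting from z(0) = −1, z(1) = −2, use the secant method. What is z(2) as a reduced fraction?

−33/31

h(−1) = −2, h(−2) = 29. z(2) = (−2) − 29·((−2) − (−1))/(29 − (−2)) = −33/31.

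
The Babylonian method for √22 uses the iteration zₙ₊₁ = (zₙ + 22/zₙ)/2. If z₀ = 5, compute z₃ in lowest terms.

38878481/8288920

z₁ = (5 + 22/5)/2 = 47/10.
z₂ = (47/10 + 22/(47/10))/2 = 4409/940.
z₃ = (4409/940 + 22/(4409/940))/2 = 38878481/8288920.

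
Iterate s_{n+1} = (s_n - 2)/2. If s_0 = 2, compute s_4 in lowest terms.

s_1 = (2 - 2)/2 = 0.
s_2 = (0 - 2)/2 = -1.
s_3 = ((-1) - 2)/2 = -3/2.
s_4 = ((-3/2) - 2)/2 = -7/4.

-7/4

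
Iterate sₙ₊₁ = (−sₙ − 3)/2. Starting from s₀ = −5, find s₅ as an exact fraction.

−7/8

s₁ = (−(−5) − 3)/2 = 1.
s₂ = (−1 − 3)/2 = −2.
s₃ = (−(−2) − 3)/2 = −1/2.
s₄ = (−(−1/2) − 3)/2 = −5/4.
s₅ = (−(−5/4) − 3)/2 = −7/8.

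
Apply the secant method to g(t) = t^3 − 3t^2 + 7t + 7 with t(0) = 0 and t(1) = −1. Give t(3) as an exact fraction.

g(0) = 7, g(−1) = −4. t(2) = (−1) − (−4)·((−1) − 0)/((−4) − 7) = −7/11.
g(−1) = −4, g(−7/11) = 1428/1331. t(3) = (−7/11) − (1428/1331)·((−7/11) − (−1))/((1428/1331) − (−4)) = −301/422.

−301/422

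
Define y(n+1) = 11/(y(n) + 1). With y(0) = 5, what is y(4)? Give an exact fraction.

913/270

y(1) = 11/(5 + 1) = 11/6.
y(2) = 11/(11/6 + 1) = 66/17.
y(3) = 11/(66/17 + 1) = 187/83.
y(4) = 11/(187/83 + 1) = 913/270.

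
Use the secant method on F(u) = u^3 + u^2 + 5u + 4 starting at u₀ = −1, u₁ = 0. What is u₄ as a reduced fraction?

−1615700/1961061

F(−1) = −1, F(0) = 4. u₂ = 0 − 4·(0 − (−1))/(4 − (−1)) = −4/5.
F(0) = 4, F(−4/5) = 16/125. u₃ = (−4/5) − (16/125)·((−4/5) − 0)/((16/125) − 4) = −100/121.
F(−4/5) = 16/125, F(−100/121) = −24256/1771561. u₄ = (−100/121) − (−24256/1771561)·((−100/121) − (−4/5))/((−24256/1771561) − (16/125)) = −1615700/1961061.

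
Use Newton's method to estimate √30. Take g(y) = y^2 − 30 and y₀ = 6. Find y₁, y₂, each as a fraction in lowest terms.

g'(y) = 2y.
g(6) = 6, g'(6) = 12, so y₁ = 6 − 6/12 = 11/2.
g(11/2) = 1/4, g'(11/2) = 11, so y₂ = (11/2) − (1/4)/11 = 241/44.

y₁ = 11/2, y₂ = 241/44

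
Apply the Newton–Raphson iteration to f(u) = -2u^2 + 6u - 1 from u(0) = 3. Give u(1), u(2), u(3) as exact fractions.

u(1) = 17/6, u(2) = 271/96, u(3) = 68833/24384

f'(u) = -4u + 6.
f(3) = -1, f'(3) = -6, so u(1) = 3 - (-1)/(-6) = 17/6.
f(17/6) = -1/18, f'(17/6) = -16/3, so u(2) = (17/6) - (-1/18)/(-16/3) = 271/96.
f(271/96) = -1/4608, f'(271/96) = -127/24, so u(3) = (271/96) - (-1/4608)/(-127/24) = 68833/24384.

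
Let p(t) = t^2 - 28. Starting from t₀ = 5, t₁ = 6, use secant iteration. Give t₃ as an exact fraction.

164/31

p(5) = -3, p(6) = 8. t₂ = 6 - 8·(6 - 5)/(8 - (-3)) = 58/11.
p(6) = 8, p(58/11) = -24/121. t₃ = (58/11) - (-24/121)·((58/11) - 6)/((-24/121) - 8) = 164/31.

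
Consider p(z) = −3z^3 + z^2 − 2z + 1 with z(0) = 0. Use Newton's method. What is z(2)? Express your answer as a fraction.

6/13

p'(z) = −9z^2 + 2z − 2.
p(0) = 1, p'(0) = −2, so z(1) = 0 − 1/(−2) = 1/2.
p(1/2) = −1/8, p'(1/2) = −13/4, so z(2) = (1/2) − (−1/8)/(−13/4) = 6/13.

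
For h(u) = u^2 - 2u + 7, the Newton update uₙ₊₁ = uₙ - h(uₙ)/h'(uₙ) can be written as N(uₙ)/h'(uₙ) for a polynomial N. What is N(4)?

9

h'(u) = 2u - 2.
N(u) = u·h'(u) - h(u) = u·(2u - 2) - (u^2 - 2u + 7) = u^2 - 7.
N(4) = 9.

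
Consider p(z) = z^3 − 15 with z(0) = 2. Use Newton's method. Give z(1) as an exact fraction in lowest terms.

31/12

p'(z) = 3z^2.
p(2) = −7, p'(2) = 12, so z(1) = 2 − (−7)/12 = 31/12.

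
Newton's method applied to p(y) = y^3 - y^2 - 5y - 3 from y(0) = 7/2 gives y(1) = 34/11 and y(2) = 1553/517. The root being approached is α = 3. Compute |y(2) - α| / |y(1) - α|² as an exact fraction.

y(1) - α = 34/11 - 3 = 1/11, so |y(1) - α| = 1/11.
y(2) - α = 1553/517 - 3 = 2/517, so |y(2) - α| = 2/517.
|y(1) - α|² = 1/121.
Ratio = (2/517) / (1/121) = 22/47.

22/47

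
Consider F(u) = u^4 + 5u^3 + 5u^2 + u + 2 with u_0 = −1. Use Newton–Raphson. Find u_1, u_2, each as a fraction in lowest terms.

F'(u) = 4u^3 + 15u^2 + 10u + 1.
F(−1) = 2, F'(−1) = 2, so u_1 = (−1) − 2/2 = −2.
F(−2) = −4, F'(−2) = 9, so u_2 = (−2) − (−4)/9 = −14/9.

u_1 = −2, u_2 = −14/9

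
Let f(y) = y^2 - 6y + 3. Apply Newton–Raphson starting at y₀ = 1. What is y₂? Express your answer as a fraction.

11/20

f'(y) = 2y - 6.
f(1) = -2, f'(1) = -4, so y₁ = 1 - (-2)/(-4) = 1/2.
f(1/2) = 1/4, f'(1/2) = -5, so y₂ = (1/2) - (1/4)/(-5) = 11/20.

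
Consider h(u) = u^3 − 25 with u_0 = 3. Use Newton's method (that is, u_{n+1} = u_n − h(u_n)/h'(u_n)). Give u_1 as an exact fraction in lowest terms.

h'(u) = 3u^2.
h(3) = 2, h'(3) = 27, so u_1 = 3 − 2/27 = 79/27.

79/27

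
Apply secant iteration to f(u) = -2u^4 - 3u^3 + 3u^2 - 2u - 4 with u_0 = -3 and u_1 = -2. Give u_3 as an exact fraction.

-24690/10973

f(-3) = -52, f(-2) = 4. u_2 = (-2) - 4·((-2) - (-3))/(4 - (-52)) = -29/14.
f(-2) = 4, f(-29/14) = 27443/9604. u_3 = (-29/14) - (27443/9604)·((-29/14) - (-2))/((27443/9604) - 4) = -24690/10973.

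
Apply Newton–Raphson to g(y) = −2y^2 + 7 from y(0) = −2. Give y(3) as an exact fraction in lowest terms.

g'(y) = −4y.
g(−2) = −1, g'(−2) = 8, so y(1) = (−2) − (−1)/8 = −15/8.
g(−15/8) = −1/32, g'(−15/8) = 15/2, so y(2) = (−15/8) − (−1/32)/(15/2) = −449/240.
g(−449/240) = −1/28800, g'(−449/240) = 449/60, so y(3) = (−449/240) − (−1/28800)/(449/60) = −403201/215520.

−403201/215520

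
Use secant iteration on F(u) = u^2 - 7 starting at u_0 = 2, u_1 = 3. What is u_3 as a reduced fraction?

37/14

F(2) = -3, F(3) = 2. u_2 = 3 - 2·(3 - 2)/(2 - (-3)) = 13/5.
F(3) = 2, F(13/5) = -6/25. u_3 = (13/5) - (-6/25)·((13/5) - 3)/((-6/25) - 2) = 37/14.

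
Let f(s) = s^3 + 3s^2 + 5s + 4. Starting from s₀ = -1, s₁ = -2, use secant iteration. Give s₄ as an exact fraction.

-30548/20989

f(-1) = 1, f(-2) = -2. s₂ = (-2) - (-2)·((-2) - (-1))/((-2) - 1) = -4/3.
f(-2) = -2, f(-4/3) = 8/27. s₃ = (-4/3) - (8/27)·((-4/3) - (-2))/((8/27) - (-2)) = -44/31.
f(-4/3) = 8/27, f(-44/31) = 2608/29791. s₄ = (-44/31) - (2608/29791)·((-44/31) - (-4/3))/((2608/29791) - (8/27)) = -30548/20989.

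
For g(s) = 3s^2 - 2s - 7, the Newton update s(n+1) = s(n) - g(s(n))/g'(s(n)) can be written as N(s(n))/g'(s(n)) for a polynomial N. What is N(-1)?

10

g'(s) = 6s - 2.
N(s) = s·g'(s) - g(s) = s·(6s - 2) - (3s^2 - 2s - 7) = 3s^2 + 7.
N(-1) = 10.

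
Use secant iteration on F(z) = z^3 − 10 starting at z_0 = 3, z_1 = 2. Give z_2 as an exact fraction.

40/19

F(3) = 17, F(2) = −2. z_2 = 2 − (−2)·(2 − 3)/((−2) − 17) = 40/19.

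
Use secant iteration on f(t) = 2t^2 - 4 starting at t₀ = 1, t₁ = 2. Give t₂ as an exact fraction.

4/3

f(1) = -2, f(2) = 4. t₂ = 2 - 4·(2 - 1)/(4 - (-2)) = 4/3.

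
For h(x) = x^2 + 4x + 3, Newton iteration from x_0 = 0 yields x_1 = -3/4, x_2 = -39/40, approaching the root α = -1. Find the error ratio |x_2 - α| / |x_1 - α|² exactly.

x_1 - α = -3/4 - (-1) = -3/4 + 1 = 1/4, so |x_1 - α| = 1/4.
x_2 - α = -39/40 - (-1) = -39/40 + 1 = 1/40, so |x_2 - α| = 1/40.
|x_1 - α|² = 1/16.
Ratio = (1/40) / (1/16) = 2/5.

2/5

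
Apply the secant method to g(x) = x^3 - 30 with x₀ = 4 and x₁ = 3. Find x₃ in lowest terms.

39340/12657

g(4) = 34, g(3) = -3. x₂ = 3 - (-3)·(3 - 4)/((-3) - 34) = 114/37.
g(3) = -3, g(114/37) = -38046/50653. x₃ = (114/37) - (-38046/50653)·((114/37) - 3)/((-38046/50653) - (-3)) = 39340/12657.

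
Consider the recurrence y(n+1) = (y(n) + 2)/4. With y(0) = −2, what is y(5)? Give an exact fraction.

85/128

y(1) = ((−2) + 2)/4 = 0.
y(2) = (0 + 2)/4 = 1/2.
y(3) = ((1/2) + 2)/4 = 5/8.
y(4) = ((5/8) + 2)/4 = 21/32.
y(5) = ((21/32) + 2)/4 = 85/128.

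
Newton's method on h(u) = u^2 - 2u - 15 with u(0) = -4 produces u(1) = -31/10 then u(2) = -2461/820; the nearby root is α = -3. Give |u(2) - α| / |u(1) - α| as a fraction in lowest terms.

u(1) - α = -31/10 - (-3) = -31/10 + 3 = -1/10, so |u(1) - α| = 1/10.
u(2) - α = -2461/820 - (-3) = -2461/820 + 3 = -1/820, so |u(2) - α| = 1/820.
Ratio = (1/820) / (1/10) = 1/82.

1/82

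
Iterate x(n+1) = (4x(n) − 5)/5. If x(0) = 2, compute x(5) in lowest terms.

x(1) = (4·2 − 5)/5 = 3/5.
x(2) = (4·(3/5) − 5)/5 = −13/25.
x(3) = (4·(−13/25) − 5)/5 = −177/125.
x(4) = (4·(−177/125) − 5)/5 = −1333/625.
x(5) = (4·(−1333/625) − 5)/5 = −8457/3125.

−8457/3125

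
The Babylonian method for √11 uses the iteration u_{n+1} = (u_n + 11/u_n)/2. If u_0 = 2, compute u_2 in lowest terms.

401/120

u_1 = (2 + 11/2)/2 = 15/4.
u_2 = (15/4 + 11/(15/4))/2 = 401/120.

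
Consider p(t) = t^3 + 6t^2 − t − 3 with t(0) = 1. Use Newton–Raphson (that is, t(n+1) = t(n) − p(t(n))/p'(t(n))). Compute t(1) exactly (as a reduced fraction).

11/14

p'(t) = 3t^2 + 12t − 1.
p(1) = 3, p'(1) = 14, so t(1) = 1 − 3/14 = 11/14.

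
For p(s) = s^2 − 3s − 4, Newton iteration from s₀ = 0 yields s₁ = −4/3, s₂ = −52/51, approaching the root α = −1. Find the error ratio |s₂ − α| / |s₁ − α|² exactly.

3/17

s₁ − α = −4/3 − (−1) = −4/3 + 1 = −1/3, so |s₁ − α| = 1/3.
s₂ − α = −52/51 − (−1) = −52/51 + 1 = −1/51, so |s₂ − α| = 1/51.
|s₁ − α|² = 1/9.
Ratio = (1/51) / (1/9) = 3/17.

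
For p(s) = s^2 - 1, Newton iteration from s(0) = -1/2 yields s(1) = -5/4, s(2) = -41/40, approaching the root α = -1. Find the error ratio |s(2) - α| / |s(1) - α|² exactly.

s(1) - α = -5/4 - (-1) = -5/4 + 1 = -1/4, so |s(1) - α| = 1/4.
s(2) - α = -41/40 - (-1) = -41/40 + 1 = -1/40, so |s(2) - α| = 1/40.
|s(1) - α|² = 1/16.
Ratio = (1/40) / (1/16) = 2/5.

2/5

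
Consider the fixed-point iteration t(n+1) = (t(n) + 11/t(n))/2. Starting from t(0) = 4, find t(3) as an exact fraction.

4106353/1238112

t(1) = (4 + 11/4)/2 = 27/8.
t(2) = (27/8 + 11/(27/8))/2 = 1433/432.
t(3) = (1433/432 + 11/(1433/432))/2 = 4106353/1238112.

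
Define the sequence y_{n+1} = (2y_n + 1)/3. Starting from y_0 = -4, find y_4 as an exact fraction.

y_1 = (2·(-4) + 1)/3 = -7/3.
y_2 = (2·(-7/3) + 1)/3 = -11/9.
y_3 = (2·(-11/9) + 1)/3 = -13/27.
y_4 = (2·(-13/27) + 1)/3 = 1/81.

1/81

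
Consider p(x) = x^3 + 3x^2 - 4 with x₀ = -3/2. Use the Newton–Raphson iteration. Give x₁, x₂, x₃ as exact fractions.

p'(x) = 3x^2 + 6x.
p(-3/2) = -5/8, p'(-3/2) = -9/4, so x₁ = (-3/2) - (-5/8)/(-9/4) = -16/9.
p(-16/9) = -100/729, p'(-16/9) = -32/27, so x₂ = (-16/9) - (-100/729)/(-32/27) = -409/216.
p(-409/216) = -330625/10077696, p'(-409/216) = -9407/15552, so x₃ = (-409/216) - (-330625/10077696)/(-9407/15552) = -258109/132516.

x₁ = -16/9, x₂ = -409/216, x₃ = -258109/132516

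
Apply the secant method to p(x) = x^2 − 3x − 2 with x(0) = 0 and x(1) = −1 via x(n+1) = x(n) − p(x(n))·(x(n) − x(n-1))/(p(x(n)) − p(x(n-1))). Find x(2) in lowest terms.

p(0) = −2, p(−1) = 2. x(2) = (−1) − 2·((−1) − 0)/(2 − (−2)) = −1/2.

−1/2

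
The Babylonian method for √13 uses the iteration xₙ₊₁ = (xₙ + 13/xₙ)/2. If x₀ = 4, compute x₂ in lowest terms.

1673/464

x₁ = (4 + 13/4)/2 = 29/8.
x₂ = (29/8 + 13/(29/8))/2 = 1673/464.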